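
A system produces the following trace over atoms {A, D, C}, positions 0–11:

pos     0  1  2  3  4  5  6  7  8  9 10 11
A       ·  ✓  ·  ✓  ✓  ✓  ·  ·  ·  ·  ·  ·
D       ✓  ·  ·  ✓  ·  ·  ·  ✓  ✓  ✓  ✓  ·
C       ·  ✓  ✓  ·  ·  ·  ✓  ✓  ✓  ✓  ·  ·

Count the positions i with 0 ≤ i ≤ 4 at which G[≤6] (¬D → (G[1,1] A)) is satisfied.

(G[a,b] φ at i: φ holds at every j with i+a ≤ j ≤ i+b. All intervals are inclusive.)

Evaluate at each i in [0,4]:
  i=0: ✗ (fails at j=1)
  i=1: ✗ (fails at j=1)
  i=2: ✗ (fails at j=5)
  i=3: ✗ (fails at j=5)
  i=4: ✗ (fails at j=5)
Positions where it holds: {} → 0.

0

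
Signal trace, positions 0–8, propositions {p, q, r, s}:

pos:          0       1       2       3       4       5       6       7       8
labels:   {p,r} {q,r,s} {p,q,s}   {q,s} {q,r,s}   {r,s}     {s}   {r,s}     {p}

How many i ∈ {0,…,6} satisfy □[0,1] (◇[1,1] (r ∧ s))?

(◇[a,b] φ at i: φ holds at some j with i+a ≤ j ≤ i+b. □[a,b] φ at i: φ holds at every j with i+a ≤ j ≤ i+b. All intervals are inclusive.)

Evaluate at each i in [0,6]:
  i=0: ✗ (fails at j=1)
  i=1: ✗ (fails at j=1)
  i=2: ✗ (fails at j=2)
  i=3: ✓ (all of [3,4])
  i=4: ✗ (fails at j=5)
  i=5: ✗ (fails at j=5)
  i=6: ✗ (fails at j=7)
Positions where it holds: {3} → 1.

1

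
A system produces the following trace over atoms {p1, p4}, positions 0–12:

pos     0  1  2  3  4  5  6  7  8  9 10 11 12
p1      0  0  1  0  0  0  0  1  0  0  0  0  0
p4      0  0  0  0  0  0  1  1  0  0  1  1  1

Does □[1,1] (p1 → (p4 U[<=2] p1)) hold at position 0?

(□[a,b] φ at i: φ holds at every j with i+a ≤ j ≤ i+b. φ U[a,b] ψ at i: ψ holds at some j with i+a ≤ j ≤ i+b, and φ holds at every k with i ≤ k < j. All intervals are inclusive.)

True

Check (p1 → (p4 U[<=2] p1)) at every j in [1,1]:
  j=1: antecedent false → ✓
All positions satisfy it → formula holds.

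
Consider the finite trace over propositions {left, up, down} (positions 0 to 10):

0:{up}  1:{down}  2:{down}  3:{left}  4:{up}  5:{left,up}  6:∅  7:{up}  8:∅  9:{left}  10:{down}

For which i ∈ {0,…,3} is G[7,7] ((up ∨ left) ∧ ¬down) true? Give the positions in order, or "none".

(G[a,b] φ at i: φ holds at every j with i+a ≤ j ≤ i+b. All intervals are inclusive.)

Evaluate at each i in [0,3]:
  i=0: ✓ (all of [7,7])
  i=1: ✗ (fails at j=8)
  i=2: ✓ (all of [9,9])
  i=3: ✗ (fails at j=10)

0, 2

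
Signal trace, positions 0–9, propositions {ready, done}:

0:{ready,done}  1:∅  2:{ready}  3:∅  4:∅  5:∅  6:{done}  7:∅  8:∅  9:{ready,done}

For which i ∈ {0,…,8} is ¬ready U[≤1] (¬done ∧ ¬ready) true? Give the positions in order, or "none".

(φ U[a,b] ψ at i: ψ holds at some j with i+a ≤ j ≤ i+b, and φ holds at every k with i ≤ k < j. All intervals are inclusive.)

Evaluate at each i in [0,8]:
  i=0: ✗ (lhs fails at k=0 before rhs at j=1)
  i=1: ✓ (rhs at j=1)
  i=2: ✗ (lhs fails at k=2 before rhs at j=3)
  i=3: ✓ (rhs at j=3)
  i=4: ✓ (rhs at j=4)
  i=5: ✓ (rhs at j=5)
  i=6: ✓ (rhs at j=7; lhs holds on [6,6])
  i=7: ✓ (rhs at j=7)
  i=8: ✓ (rhs at j=8)

1, 3, 4, 5, 6, 7, 8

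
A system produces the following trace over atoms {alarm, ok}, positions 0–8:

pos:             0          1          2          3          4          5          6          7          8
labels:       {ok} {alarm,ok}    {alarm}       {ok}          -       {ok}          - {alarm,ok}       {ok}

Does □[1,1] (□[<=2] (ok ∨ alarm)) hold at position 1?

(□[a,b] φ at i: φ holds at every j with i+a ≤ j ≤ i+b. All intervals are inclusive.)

Check □[<=2] (ok ∨ alarm) at every j in [2,2]:
  j=2: fails at 4
Fails at j=2 → formula fails.

No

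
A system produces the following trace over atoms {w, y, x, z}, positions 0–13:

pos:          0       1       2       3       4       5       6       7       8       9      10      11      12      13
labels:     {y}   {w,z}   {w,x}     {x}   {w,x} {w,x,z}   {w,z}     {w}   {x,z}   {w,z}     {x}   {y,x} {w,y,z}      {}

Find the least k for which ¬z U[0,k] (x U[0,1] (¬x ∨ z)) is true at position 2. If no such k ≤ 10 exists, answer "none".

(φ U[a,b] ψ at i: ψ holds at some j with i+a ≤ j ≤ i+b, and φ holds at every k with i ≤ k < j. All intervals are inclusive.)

Need earliest j ≥ 2 with (x U[0,1] (¬x ∨ z)), and ¬z at every k in [2,j-1].
  j=2: rhs fails.
  j=3: rhs fails.
  j=4: rhs holds; lhs holds on [2,3]. k = 2.

2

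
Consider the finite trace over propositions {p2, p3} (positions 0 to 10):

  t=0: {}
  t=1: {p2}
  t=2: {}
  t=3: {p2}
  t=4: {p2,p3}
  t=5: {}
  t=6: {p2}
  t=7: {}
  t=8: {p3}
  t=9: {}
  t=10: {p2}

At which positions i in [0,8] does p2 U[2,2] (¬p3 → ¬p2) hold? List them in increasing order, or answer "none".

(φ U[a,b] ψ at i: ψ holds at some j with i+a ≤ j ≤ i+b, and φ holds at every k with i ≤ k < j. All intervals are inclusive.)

3

Evaluate at each i in [0,8]:
  i=0: ✗ (lhs fails at k=0 before rhs at j=2)
  i=1: ✗ (no rhs in [3,3])
  i=2: ✗ (lhs fails at k=2 before rhs at j=4)
  i=3: ✓ (rhs at j=5; lhs holds on [3,4])
  i=4: ✗ (no rhs in [6,6])
  i=5: ✗ (lhs fails at k=5 before rhs at j=7)
  i=6: ✗ (lhs fails at k=7 before rhs at j=8)
  i=7: ✗ (lhs fails at k=7 before rhs at j=9)
  i=8: ✗ (no rhs in [10,10])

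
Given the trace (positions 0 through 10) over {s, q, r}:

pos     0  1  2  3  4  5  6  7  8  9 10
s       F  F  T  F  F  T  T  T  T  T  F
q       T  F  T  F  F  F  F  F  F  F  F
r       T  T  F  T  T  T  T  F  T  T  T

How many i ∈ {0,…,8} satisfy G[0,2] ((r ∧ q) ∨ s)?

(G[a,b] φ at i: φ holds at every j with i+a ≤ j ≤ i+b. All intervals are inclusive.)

3

Evaluate at each i in [0,8]:
  i=0: ✗ (fails at j=1)
  i=1: ✗ (fails at j=1)
  i=2: ✗ (fails at j=3)
  i=3: ✗ (fails at j=3)
  i=4: ✗ (fails at j=4)
  i=5: ✓ (all of [5,7])
  i=6: ✓ (all of [6,8])
  i=7: ✓ (all of [7,9])
  i=8: ✗ (fails at j=10)
Positions where it holds: {5, 6, 7} → 3.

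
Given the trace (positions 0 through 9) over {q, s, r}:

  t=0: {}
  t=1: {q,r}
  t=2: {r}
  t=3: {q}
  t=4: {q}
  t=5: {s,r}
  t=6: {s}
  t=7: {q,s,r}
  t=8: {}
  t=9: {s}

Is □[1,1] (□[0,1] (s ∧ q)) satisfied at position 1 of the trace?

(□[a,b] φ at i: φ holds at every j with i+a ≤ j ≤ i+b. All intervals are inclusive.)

Check □[0,1] (s ∧ q) at every j in [2,2]:
  j=2: fails at 2
Fails at j=2 → formula fails.

No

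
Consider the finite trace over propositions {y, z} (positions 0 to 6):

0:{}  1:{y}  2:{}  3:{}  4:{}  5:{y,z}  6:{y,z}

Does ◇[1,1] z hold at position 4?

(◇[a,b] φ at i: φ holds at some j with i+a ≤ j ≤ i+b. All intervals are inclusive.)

Yes

Check z at each j in [5,5]:
  j=5: true
Found at j=5 → formula holds.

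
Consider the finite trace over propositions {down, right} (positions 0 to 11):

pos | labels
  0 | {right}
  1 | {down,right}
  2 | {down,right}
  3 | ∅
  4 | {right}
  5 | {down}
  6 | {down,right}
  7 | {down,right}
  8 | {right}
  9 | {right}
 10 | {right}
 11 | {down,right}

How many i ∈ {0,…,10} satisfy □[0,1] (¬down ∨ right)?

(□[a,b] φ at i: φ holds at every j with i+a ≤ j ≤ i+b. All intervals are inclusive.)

Evaluate at each i in [0,10]:
  i=0: ✓ (all of [0,1])
  i=1: ✓ (all of [1,2])
  i=2: ✓ (all of [2,3])
  i=3: ✓ (all of [3,4])
  i=4: ✗ (fails at j=5)
  i=5: ✗ (fails at j=5)
  i=6: ✓ (all of [6,7])
  i=7: ✓ (all of [7,8])
  i=8: ✓ (all of [8,9])
  i=9: ✓ (all of [9,10])
  i=10: ✓ (all of [10,11])
Positions where it holds: {0, 1, 2, 3, 6, 7, 8, 9, 10} → 9.

9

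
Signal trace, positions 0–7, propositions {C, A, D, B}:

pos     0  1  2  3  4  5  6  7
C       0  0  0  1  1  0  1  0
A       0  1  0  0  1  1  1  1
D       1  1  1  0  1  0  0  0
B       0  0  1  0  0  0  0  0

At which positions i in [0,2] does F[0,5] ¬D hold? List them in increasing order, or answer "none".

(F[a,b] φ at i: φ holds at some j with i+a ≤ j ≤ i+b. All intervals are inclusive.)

Evaluate at each i in [0,2]:
  i=0: ✓ (witness j=3)
  i=1: ✓ (witness j=3)
  i=2: ✓ (witness j=3)

0, 1, 2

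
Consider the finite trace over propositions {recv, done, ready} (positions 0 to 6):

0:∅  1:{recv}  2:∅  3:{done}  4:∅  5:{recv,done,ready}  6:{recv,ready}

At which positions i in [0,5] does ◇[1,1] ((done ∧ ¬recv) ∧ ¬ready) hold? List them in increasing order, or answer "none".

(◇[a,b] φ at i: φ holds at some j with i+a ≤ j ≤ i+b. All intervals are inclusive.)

2

Evaluate at each i in [0,5]:
  i=0: ✗ (none in [1,1])
  i=1: ✗ (none in [2,2])
  i=2: ✓ (witness j=3)
  i=3: ✗ (none in [4,4])
  i=4: ✗ (none in [5,5])
  i=5: ✗ (none in [6,6])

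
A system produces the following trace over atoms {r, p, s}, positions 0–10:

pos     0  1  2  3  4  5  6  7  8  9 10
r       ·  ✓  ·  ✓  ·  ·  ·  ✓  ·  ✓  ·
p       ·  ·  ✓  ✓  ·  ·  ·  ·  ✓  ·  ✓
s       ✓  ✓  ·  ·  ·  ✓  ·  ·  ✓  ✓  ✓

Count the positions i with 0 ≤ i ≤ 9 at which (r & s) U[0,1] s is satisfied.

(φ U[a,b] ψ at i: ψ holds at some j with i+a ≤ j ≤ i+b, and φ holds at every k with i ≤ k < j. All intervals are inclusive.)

5

Evaluate at each i in [0,9]:
  i=0: ✓ (rhs at j=0)
  i=1: ✓ (rhs at j=1)
  i=2: ✗ (no rhs in [2,3])
  i=3: ✗ (no rhs in [3,4])
  i=4: ✗ (lhs fails at k=4 before rhs at j=5)
  i=5: ✓ (rhs at j=5)
  i=6: ✗ (no rhs in [6,7])
  i=7: ✗ (lhs fails at k=7 before rhs at j=8)
  i=8: ✓ (rhs at j=8)
  i=9: ✓ (rhs at j=9)
Positions where it holds: {0, 1, 5, 8, 9} → 5.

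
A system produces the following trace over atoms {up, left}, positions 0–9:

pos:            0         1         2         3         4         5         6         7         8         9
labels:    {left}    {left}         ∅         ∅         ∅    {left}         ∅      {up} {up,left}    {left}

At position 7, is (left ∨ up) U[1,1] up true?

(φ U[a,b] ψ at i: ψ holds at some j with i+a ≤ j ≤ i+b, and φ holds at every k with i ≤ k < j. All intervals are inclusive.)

Need some j in [8,8] with up, and (left ∨ up) at every k in [7,j-1].
  j=8: up holds; (left ∨ up) holds at every k in [7,7] → satisfied.

True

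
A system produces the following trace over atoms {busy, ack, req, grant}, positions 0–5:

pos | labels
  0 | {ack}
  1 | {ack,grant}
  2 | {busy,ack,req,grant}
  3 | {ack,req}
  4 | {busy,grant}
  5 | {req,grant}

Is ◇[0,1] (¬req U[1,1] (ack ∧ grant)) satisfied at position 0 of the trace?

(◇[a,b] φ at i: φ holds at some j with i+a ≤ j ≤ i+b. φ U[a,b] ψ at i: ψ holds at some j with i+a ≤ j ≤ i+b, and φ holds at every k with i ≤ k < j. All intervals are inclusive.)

Check (¬req U[1,1] (ack ∧ grant)) at each j in [0,1]:
  j=0: holds
  j=1: holds
Found at j=0 → formula holds.

Yes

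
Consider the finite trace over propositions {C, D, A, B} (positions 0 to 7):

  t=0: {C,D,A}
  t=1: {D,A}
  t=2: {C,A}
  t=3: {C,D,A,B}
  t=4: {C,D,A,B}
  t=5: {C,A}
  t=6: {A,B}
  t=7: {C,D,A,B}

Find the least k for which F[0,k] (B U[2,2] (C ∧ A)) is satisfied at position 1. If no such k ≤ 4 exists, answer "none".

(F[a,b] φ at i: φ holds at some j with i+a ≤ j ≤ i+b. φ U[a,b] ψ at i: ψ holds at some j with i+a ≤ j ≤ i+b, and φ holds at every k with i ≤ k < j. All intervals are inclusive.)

2

Scan j = 1,2,… for (B U[2,2] (C ∧ A)):
  j=1: fails
  j=2: fails
  j=3: holds
First hit at j=3, so smallest k = 3-1 = 2.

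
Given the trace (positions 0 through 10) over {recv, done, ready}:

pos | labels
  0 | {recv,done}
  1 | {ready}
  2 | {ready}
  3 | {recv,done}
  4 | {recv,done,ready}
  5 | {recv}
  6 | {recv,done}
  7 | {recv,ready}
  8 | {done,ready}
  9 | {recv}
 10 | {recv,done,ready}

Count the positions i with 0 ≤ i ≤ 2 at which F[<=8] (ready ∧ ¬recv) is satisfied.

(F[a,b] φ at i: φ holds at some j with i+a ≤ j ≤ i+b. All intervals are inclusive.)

Evaluate at each i in [0,2]:
  i=0: ✓ (witness j=1)
  i=1: ✓ (witness j=1)
  i=2: ✓ (witness j=2)
Positions where it holds: {0, 1, 2} → 3.

3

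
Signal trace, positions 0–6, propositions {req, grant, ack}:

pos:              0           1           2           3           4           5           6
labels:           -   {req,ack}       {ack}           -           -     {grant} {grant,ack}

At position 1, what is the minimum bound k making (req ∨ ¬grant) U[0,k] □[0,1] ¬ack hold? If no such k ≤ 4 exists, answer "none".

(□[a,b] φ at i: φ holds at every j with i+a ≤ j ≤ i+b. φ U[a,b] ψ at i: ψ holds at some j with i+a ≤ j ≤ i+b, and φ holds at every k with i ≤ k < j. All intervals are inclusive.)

2

Need earliest j ≥ 1 with □[0,1] ¬ack, and (req ∨ ¬grant) at every k in [1,j-1].
  j=1: rhs fails.
  j=2: rhs fails.
  j=3: rhs holds; lhs holds on [1,2]. k = 2.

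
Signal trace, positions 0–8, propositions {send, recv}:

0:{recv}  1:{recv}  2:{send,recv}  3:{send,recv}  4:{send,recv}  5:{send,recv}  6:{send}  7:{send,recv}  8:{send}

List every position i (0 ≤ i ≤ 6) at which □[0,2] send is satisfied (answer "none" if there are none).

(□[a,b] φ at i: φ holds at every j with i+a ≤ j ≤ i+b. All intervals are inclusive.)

Evaluate at each i in [0,6]:
  i=0: ✗ (fails at j=0)
  i=1: ✗ (fails at j=1)
  i=2: ✓ (all of [2,4])
  i=3: ✓ (all of [3,5])
  i=4: ✓ (all of [4,6])
  i=5: ✓ (all of [5,7])
  i=6: ✓ (all of [6,8])

2, 3, 4, 5, 6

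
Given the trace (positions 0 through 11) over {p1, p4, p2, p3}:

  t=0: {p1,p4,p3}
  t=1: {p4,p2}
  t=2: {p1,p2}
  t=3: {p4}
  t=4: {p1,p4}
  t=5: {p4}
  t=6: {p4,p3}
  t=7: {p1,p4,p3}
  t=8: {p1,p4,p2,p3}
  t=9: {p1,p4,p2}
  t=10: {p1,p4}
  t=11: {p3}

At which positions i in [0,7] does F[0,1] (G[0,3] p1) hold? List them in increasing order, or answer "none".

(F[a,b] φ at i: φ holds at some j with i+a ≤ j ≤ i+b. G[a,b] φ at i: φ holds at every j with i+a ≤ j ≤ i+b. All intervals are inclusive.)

Evaluate at each i in [0,7]:
  i=0: ✗ (none in [0,1])
  i=1: ✗ (none in [1,2])
  i=2: ✗ (none in [2,3])
  i=3: ✗ (none in [3,4])
  i=4: ✗ (none in [4,5])
  i=5: ✗ (none in [5,6])
  i=6: ✓ (witness j=7)
  i=7: ✓ (witness j=7)

6, 7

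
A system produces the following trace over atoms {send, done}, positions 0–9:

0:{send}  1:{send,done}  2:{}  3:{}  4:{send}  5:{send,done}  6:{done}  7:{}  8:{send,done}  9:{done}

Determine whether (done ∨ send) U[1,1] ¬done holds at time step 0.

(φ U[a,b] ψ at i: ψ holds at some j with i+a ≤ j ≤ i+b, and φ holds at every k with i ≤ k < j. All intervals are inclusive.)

Does not hold

Need some j in [1,1] with ¬done, and (done ∨ send) at every k in [0,j-1].
  j=1: ¬done false.
No j in the window works → until fails.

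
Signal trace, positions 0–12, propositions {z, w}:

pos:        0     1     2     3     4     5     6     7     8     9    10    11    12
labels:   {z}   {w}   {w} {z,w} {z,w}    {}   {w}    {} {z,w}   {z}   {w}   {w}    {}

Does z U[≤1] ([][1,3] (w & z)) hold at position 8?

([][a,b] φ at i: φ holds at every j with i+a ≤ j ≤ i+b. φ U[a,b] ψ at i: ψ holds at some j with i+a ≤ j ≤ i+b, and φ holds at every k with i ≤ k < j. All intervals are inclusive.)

Need some j in [8,9] with [][1,3] (w & z), and z at every k in [8,j-1].
  j=8: [][1,3] (w & z) — fails at 9.
  j=9: [][1,3] (w & z) — fails at 10.
No j in the window works → until fails.

False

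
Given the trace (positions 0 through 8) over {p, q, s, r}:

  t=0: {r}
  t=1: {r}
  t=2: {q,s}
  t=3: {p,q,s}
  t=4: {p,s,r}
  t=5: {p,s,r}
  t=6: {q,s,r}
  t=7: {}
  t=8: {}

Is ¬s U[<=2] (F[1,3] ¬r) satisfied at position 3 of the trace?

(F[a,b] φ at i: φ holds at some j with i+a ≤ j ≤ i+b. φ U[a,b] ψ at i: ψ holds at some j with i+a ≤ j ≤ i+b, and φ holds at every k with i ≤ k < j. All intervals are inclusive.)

Need some j in [3,5] with F[1,3] ¬r, and ¬s at every k in [3,j-1].
  j=3: F[1,3] ¬r — fails (none in [4,6]).
  j=4: F[1,3] ¬r holds, but ¬s fails at k=3 → not this j.
  j=5: F[1,3] ¬r holds, but ¬s fails at k=3 → not this j.
No j in the window works → until fails.

False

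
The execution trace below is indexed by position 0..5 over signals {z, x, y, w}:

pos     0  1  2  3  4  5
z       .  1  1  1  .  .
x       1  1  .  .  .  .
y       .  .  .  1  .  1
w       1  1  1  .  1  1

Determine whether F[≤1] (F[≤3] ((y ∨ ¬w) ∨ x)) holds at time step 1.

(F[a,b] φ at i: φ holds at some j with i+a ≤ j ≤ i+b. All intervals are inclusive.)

True

Check F[≤3] ((y ∨ ¬w) ∨ x) at each j in [1,2]:
  j=1: holds (witness at 1)
  j=2: holds (witness at 3)
Found at j=1 → formula holds.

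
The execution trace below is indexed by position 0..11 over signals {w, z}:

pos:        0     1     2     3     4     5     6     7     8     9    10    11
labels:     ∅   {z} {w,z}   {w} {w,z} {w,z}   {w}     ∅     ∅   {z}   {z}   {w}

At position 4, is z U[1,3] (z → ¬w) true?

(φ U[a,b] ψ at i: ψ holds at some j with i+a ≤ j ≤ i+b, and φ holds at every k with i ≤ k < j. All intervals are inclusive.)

Need some j in [5,7] with (z → ¬w), and z at every k in [4,j-1].
  j=5: (z → ¬w) false.
  j=6: (z → ¬w) holds; z holds at every k in [4,5] → satisfied.

True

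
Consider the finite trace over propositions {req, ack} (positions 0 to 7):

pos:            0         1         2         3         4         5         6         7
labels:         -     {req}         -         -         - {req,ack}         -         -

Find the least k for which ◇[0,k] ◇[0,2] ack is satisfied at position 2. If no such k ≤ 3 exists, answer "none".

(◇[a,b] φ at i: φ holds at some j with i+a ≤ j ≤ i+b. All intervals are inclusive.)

1

Scan j = 2,3,… for ◇[0,2] ack:
  j=2: fails
  j=3: holds
First hit at j=3, so smallest k = 3-2 = 1.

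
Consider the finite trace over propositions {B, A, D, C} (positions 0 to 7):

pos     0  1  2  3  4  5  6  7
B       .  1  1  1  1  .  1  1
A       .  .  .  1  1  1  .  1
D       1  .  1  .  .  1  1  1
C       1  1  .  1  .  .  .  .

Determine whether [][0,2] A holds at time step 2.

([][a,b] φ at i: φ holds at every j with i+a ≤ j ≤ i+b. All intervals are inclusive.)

Check A at every j in [2,4]:
  j=2: false
  j=3: true
  j=4: true
Fails at j=2 → formula fails.

No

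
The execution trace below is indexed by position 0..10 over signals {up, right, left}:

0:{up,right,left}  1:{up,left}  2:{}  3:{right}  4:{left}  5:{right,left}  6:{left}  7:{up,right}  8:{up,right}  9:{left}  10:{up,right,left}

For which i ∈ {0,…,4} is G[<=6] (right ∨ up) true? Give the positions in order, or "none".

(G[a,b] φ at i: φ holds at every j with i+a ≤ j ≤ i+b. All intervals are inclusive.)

none

Evaluate at each i in [0,4]:
  i=0: ✗ (fails at j=2)
  i=1: ✗ (fails at j=2)
  i=2: ✗ (fails at j=2)
  i=3: ✗ (fails at j=4)
  i=4: ✗ (fails at j=4)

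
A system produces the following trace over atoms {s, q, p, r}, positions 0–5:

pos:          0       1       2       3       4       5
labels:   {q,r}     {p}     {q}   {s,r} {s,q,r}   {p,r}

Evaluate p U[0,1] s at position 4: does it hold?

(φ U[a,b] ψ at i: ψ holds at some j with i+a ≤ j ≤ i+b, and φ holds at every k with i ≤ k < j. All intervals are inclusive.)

Holds

Need some j in [4,5] with s, and p at every k in [4,j-1].
  j=4: s holds; no prefix to check → satisfied.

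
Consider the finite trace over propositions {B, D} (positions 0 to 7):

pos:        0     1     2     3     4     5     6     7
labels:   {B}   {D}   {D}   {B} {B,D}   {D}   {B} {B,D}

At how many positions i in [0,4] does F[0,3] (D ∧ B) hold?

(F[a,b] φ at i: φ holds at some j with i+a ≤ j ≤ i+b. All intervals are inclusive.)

4

Evaluate at each i in [0,4]:
  i=0: ✗ (none in [0,3])
  i=1: ✓ (witness j=4)
  i=2: ✓ (witness j=4)
  i=3: ✓ (witness j=4)
  i=4: ✓ (witness j=4)
Positions where it holds: {1, 2, 3, 4} → 4.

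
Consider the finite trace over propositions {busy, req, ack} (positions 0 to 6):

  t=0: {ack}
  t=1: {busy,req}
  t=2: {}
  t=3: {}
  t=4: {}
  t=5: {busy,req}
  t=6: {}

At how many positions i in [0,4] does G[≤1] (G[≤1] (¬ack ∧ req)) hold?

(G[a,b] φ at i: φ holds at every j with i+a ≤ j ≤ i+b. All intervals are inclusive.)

0

Evaluate at each i in [0,4]:
  i=0: ✗ (fails at j=0)
  i=1: ✗ (fails at j=1)
  i=2: ✗ (fails at j=2)
  i=3: ✗ (fails at j=3)
  i=4: ✗ (fails at j=4)
Positions where it holds: {} → 0.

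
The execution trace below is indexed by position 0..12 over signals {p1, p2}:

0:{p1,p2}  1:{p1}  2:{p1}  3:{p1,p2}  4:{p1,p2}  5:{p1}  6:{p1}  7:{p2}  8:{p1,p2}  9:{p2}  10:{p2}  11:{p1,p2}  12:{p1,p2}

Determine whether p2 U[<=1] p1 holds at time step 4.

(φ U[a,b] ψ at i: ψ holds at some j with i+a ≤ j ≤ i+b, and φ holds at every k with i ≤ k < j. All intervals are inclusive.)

Holds

Need some j in [4,5] with p1, and p2 at every k in [4,j-1].
  j=4: p1 holds; no prefix to check → satisfied.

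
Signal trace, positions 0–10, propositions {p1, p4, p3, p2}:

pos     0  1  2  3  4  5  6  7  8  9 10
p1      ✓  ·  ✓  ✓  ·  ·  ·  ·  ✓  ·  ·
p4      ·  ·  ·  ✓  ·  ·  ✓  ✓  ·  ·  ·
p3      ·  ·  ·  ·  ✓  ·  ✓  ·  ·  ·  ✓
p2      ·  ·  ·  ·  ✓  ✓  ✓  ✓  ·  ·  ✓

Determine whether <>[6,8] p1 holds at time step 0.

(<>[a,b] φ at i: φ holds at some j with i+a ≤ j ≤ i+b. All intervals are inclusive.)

Check p1 at each j in [6,8]:
  j=6: false
  j=7: false
  j=8: true
Found at j=8 → formula holds.

True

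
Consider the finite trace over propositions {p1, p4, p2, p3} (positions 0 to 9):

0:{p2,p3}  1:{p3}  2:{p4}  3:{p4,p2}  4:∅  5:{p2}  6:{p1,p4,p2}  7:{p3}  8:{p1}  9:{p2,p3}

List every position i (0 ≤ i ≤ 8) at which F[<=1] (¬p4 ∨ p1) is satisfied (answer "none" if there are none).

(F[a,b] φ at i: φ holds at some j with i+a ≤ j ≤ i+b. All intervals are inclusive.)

Evaluate at each i in [0,8]:
  i=0: ✓ (witness j=0)
  i=1: ✓ (witness j=1)
  i=2: ✗ (none in [2,3])
  i=3: ✓ (witness j=4)
  i=4: ✓ (witness j=4)
  i=5: ✓ (witness j=5)
  i=6: ✓ (witness j=6)
  i=7: ✓ (witness j=7)
  i=8: ✓ (witness j=8)

0, 1, 3, 4, 5, 6, 7, 8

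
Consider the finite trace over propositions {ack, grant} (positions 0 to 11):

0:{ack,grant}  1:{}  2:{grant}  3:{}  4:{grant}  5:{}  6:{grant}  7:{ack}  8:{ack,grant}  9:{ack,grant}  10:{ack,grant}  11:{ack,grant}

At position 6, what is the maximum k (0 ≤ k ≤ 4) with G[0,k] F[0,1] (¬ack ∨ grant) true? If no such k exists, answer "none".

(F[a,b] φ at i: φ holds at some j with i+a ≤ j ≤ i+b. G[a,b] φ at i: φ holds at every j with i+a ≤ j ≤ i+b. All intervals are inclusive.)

4

F[0,1] (¬ack ∨ grant) must hold from j=6 onward; find where it first fails.
  j=6: holds
  j=7: holds
  j=8: holds
  j=9: holds
  j=10: holds
Holds through j=10; largest k = 4.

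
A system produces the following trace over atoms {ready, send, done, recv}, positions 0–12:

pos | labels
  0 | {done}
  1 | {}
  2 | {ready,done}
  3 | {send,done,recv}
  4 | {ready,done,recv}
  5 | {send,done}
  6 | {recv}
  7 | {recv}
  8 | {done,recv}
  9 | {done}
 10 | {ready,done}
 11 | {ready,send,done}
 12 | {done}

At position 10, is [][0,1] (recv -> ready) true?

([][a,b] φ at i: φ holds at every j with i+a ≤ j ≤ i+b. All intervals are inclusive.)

Check (recv -> ready) at every j in [10,11]:
  j=10: antecedent false → ✓
  j=11: antecedent false → ✓
All positions satisfy it → formula holds.

Holds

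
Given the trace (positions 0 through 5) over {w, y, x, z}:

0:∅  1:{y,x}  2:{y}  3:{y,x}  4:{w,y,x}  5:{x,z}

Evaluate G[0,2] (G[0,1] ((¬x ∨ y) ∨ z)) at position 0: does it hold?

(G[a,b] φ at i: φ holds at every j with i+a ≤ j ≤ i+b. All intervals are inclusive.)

Check G[0,1] ((¬x ∨ y) ∨ z) at every j in [0,2]:
  j=0: holds on [0,1]
  j=1: holds on [1,2]
  j=2: holds on [2,3]
All positions satisfy it → formula holds.

Yes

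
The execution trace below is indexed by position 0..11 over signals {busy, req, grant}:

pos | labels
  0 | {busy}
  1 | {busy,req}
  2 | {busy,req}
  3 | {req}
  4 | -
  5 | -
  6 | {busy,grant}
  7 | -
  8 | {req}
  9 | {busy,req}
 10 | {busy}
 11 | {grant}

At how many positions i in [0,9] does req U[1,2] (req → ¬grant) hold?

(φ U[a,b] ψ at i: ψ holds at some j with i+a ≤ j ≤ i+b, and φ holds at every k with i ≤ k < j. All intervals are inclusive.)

Evaluate at each i in [0,9]:
  i=0: ✗ (lhs fails at k=0 before rhs at j=1)
  i=1: ✓ (rhs at j=2; lhs holds on [1,1])
  i=2: ✓ (rhs at j=3; lhs holds on [2,2])
  i=3: ✓ (rhs at j=4; lhs holds on [3,3])
  i=4: ✗ (lhs fails at k=4 before rhs at j=5)
  i=5: ✗ (lhs fails at k=5 before rhs at j=6)
  i=6: ✗ (lhs fails at k=6 before rhs at j=7)
  i=7: ✗ (lhs fails at k=7 before rhs at j=8)
  i=8: ✓ (rhs at j=9; lhs holds on [8,8])
  i=9: ✓ (rhs at j=10; lhs holds on [9,9])
Positions where it holds: {1, 2, 3, 8, 9} → 5.

5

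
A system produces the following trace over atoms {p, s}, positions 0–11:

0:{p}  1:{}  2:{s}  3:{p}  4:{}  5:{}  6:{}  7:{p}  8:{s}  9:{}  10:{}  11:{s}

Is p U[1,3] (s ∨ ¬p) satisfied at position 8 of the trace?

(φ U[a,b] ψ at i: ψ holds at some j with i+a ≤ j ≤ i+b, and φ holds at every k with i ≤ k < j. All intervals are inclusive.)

Need some j in [9,11] with (s ∨ ¬p), and p at every k in [8,j-1].
  j=9: (s ∨ ¬p) holds, but p fails at k=8 → not this j.
  j=10: (s ∨ ¬p) holds, but p fails at k=8 → not this j.
  j=11: (s ∨ ¬p) holds, but p fails at k=8 → not this j.
No j in the window works → until fails.

False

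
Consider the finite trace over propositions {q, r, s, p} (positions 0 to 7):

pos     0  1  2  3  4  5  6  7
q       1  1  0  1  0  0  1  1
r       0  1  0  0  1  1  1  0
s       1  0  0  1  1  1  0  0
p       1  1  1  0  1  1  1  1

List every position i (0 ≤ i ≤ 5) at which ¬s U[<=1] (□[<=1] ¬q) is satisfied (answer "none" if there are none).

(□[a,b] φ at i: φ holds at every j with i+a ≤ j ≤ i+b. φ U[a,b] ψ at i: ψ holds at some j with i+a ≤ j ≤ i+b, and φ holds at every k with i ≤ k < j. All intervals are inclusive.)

4

Evaluate at each i in [0,5]:
  i=0: ✗ (no rhs in [0,1])
  i=1: ✗ (no rhs in [1,2])
  i=2: ✗ (no rhs in [2,3])
  i=3: ✗ (lhs fails at k=3 before rhs at j=4)
  i=4: ✓ (rhs at j=4)
  i=5: ✗ (no rhs in [5,6])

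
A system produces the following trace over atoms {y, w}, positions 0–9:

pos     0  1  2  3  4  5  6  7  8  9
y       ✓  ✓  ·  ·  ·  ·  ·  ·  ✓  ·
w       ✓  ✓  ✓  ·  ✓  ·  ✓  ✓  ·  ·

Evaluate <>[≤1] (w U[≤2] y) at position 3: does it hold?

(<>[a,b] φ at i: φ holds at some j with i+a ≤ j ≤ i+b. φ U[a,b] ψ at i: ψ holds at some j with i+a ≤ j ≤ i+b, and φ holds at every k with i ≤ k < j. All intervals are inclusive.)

Check (w U[≤2] y) at each j in [3,4]:
  j=3: fails
  j=4: fails
No position in the window satisfies it → formula fails.

No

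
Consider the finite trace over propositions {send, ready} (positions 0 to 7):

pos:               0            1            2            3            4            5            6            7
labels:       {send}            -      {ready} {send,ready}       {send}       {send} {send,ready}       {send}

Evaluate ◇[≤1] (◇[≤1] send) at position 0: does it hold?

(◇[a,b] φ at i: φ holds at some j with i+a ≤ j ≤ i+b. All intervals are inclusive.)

Check ◇[≤1] send at each j in [0,1]:
  j=0: holds (witness at 0)
  j=1: fails (none in [1,2])
Found at j=0 → formula holds.

Yes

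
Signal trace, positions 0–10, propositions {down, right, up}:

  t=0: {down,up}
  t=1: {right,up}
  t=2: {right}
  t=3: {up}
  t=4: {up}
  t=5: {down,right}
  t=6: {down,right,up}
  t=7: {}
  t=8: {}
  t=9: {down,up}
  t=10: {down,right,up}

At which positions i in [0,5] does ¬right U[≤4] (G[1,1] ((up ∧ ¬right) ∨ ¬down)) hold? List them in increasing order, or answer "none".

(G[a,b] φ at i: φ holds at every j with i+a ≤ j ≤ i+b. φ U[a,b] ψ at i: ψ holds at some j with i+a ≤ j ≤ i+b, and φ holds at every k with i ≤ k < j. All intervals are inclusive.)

0, 1, 2, 3

Evaluate at each i in [0,5]:
  i=0: ✓ (rhs at j=0)
  i=1: ✓ (rhs at j=1)
  i=2: ✓ (rhs at j=2)
  i=3: ✓ (rhs at j=3)
  i=4: ✗ (lhs fails at k=5 before rhs at j=6)
  i=5: ✗ (lhs fails at k=5 before rhs at j=6)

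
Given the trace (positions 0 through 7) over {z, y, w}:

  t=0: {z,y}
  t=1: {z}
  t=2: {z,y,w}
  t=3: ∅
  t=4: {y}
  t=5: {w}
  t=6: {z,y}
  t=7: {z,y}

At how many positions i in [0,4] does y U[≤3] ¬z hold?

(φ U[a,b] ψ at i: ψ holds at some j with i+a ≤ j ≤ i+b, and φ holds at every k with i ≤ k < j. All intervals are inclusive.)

Evaluate at each i in [0,4]:
  i=0: ✗ (lhs fails at k=1 before rhs at j=3)
  i=1: ✗ (lhs fails at k=1 before rhs at j=3)
  i=2: ✓ (rhs at j=3; lhs holds on [2,2])
  i=3: ✓ (rhs at j=3)
  i=4: ✓ (rhs at j=4)
Positions where it holds: {2, 3, 4} → 3.

3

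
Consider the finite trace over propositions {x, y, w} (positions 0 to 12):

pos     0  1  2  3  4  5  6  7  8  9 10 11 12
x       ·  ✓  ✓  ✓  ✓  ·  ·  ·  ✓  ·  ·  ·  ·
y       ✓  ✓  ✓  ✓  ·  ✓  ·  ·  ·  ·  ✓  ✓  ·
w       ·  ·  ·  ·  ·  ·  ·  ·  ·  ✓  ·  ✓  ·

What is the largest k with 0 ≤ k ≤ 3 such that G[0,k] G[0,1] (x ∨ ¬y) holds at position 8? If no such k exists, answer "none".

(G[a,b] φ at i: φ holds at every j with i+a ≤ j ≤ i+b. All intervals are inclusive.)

G[0,1] (x ∨ ¬y) must hold from j=8 onward; find where it first fails.
  j=8: holds
  j=9: fails
Holds on [8,8], so largest k = 0.

0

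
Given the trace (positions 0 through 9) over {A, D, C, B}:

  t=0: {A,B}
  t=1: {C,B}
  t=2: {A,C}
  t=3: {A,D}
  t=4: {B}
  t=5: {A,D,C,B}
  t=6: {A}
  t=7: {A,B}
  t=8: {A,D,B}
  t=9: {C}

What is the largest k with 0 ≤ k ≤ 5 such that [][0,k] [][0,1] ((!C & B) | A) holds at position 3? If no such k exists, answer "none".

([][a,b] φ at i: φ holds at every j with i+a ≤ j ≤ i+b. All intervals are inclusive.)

[][0,1] ((!C & B) | A) must hold from j=3 onward; find where it first fails.
  j=3: holds
  j=4: holds
  j=5: holds
  j=6: holds
  j=7: holds
  j=8: fails
Holds on [3,7], so largest k = 4.

4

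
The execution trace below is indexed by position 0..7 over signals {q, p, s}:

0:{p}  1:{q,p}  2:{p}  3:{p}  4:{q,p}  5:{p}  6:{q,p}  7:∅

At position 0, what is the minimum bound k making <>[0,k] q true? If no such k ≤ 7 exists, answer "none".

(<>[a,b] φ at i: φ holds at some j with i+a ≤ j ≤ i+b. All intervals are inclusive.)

1

Scan j = 0,1,… for q:
  j=0: fails
  j=1: holds
First hit at j=1, so smallest k = 1-0 = 1.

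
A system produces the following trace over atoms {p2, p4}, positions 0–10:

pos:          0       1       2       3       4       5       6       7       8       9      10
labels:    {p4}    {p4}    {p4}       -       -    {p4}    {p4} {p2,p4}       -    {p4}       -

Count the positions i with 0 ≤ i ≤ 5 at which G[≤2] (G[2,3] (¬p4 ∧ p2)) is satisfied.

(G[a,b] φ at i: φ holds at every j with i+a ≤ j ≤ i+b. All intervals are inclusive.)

Evaluate at each i in [0,5]:
  i=0: ✗ (fails at j=0)
  i=1: ✗ (fails at j=1)
  i=2: ✗ (fails at j=2)
  i=3: ✗ (fails at j=3)
  i=4: ✗ (fails at j=4)
  i=5: ✗ (fails at j=5)
Positions where it holds: {} → 0.

0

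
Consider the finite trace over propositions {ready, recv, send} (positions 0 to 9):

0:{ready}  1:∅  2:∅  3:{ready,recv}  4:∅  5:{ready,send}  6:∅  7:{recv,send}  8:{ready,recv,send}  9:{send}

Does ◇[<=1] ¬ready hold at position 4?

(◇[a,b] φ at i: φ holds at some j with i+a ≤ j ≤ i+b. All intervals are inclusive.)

Check ¬ready at each j in [4,5]:
  j=4: true
  j=5: false
Found at j=4 → formula holds.

Yes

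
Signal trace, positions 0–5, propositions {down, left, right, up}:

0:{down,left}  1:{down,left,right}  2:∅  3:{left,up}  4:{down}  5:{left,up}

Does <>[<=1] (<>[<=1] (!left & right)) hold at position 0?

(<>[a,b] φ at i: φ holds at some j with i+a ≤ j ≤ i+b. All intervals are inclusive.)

Check <>[<=1] (!left & right) at each j in [0,1]:
  j=0: fails (none in [0,1])
  j=1: fails (none in [1,2])
No position in the window satisfies it → formula fails.

No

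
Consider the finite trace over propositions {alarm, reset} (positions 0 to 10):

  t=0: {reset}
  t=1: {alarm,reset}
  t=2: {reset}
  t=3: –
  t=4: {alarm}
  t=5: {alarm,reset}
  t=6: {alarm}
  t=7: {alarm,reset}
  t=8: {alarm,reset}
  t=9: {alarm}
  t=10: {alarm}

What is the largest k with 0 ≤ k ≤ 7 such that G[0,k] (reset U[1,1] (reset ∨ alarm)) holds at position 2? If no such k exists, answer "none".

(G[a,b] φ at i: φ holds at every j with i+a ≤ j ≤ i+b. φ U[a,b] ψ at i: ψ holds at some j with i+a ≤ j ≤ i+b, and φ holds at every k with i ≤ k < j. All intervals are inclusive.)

none

(reset U[1,1] (reset ∨ alarm)) must hold from j=2 onward; find where it first fails.
  j=2: fails → no k works.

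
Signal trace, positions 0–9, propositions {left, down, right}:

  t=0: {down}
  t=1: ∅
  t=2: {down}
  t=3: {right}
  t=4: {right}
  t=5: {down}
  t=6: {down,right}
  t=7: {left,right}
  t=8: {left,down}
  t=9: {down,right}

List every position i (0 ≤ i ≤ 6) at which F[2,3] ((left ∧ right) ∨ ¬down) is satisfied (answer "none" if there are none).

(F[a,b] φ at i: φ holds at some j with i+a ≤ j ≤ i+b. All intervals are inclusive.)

Evaluate at each i in [0,6]:
  i=0: ✓ (witness j=3)
  i=1: ✓ (witness j=3)
  i=2: ✓ (witness j=4)
  i=3: ✗ (none in [5,6])
  i=4: ✓ (witness j=7)
  i=5: ✓ (witness j=7)
  i=6: ✗ (none in [8,9])

0, 1, 2, 4, 5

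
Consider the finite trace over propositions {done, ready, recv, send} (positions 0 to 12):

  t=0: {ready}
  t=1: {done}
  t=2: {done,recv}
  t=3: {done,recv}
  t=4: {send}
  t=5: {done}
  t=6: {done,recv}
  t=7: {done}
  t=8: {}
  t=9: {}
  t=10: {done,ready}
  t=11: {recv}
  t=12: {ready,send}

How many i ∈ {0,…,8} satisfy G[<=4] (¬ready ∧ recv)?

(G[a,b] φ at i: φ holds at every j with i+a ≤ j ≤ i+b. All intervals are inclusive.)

0

Evaluate at each i in [0,8]:
  i=0: ✗ (fails at j=0)
  i=1: ✗ (fails at j=1)
  i=2: ✗ (fails at j=4)
  i=3: ✗ (fails at j=4)
  i=4: ✗ (fails at j=4)
  i=5: ✗ (fails at j=5)
  i=6: ✗ (fails at j=7)
  i=7: ✗ (fails at j=7)
  i=8: ✗ (fails at j=8)
Positions where it holds: {} → 0.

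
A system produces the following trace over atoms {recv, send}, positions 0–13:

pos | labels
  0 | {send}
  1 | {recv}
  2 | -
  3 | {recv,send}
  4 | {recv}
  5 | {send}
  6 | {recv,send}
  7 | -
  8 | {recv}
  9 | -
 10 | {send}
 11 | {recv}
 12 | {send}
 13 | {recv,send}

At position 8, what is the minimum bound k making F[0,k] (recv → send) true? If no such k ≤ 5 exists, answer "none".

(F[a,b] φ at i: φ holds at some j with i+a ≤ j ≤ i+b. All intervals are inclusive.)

1

Scan j = 8,9,… for (recv → send):
  j=8: fails
  j=9: holds
First hit at j=9, so smallest k = 9-8 = 1.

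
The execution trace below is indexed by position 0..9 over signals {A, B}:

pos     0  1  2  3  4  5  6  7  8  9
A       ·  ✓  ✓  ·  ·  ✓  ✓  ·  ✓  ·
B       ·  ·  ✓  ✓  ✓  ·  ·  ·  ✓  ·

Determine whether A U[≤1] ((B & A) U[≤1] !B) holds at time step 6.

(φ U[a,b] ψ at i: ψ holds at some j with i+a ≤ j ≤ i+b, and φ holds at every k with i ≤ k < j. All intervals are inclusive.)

Need some j in [6,7] with ((B & A) U[≤1] !B), and A at every k in [6,j-1].
  j=6: ((B & A) U[≤1] !B) holds; no prefix to check → satisfied.

Yes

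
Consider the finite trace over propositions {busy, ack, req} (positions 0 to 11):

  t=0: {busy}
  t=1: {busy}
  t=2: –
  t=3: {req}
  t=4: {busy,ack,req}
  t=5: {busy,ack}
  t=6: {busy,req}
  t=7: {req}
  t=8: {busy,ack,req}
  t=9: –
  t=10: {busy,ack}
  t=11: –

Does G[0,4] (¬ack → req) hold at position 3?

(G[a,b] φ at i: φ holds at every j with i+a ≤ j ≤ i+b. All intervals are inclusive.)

Yes

Check (¬ack → req) at every j in [3,7]:
  j=3: antecedent true; consequent true → ✓
  j=4: antecedent false → ✓
  j=5: antecedent false → ✓
  j=6: antecedent true; consequent true → ✓
  j=7: antecedent true; consequent true → ✓
All positions satisfy it → formula holds.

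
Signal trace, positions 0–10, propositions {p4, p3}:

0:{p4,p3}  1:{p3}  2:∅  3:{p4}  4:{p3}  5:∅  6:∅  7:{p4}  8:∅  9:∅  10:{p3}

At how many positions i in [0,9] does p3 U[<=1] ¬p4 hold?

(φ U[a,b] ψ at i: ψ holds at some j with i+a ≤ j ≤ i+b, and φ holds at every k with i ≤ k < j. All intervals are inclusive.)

Evaluate at each i in [0,9]:
  i=0: ✓ (rhs at j=1; lhs holds on [0,0])
  i=1: ✓ (rhs at j=1)
  i=2: ✓ (rhs at j=2)
  i=3: ✗ (lhs fails at k=3 before rhs at j=4)
  i=4: ✓ (rhs at j=4)
  i=5: ✓ (rhs at j=5)
  i=6: ✓ (rhs at j=6)
  i=7: ✗ (lhs fails at k=7 before rhs at j=8)
  i=8: ✓ (rhs at j=8)
  i=9: ✓ (rhs at j=9)
Positions where it holds: {0, 1, 2, 4, 5, 6, 8, 9} → 8.

8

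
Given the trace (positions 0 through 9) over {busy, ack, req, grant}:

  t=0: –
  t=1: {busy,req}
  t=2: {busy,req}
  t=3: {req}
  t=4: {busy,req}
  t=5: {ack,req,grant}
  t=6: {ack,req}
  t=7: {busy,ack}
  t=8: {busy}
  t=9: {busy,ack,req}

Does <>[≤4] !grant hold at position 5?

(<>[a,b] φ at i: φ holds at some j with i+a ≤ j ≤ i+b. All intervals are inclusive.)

Holds

Check !grant at each j in [5,9]:
  j=5: false
  j=6: true
  j=7: true
  j=8: true
  j=9: true
Found at j=6 → formula holds.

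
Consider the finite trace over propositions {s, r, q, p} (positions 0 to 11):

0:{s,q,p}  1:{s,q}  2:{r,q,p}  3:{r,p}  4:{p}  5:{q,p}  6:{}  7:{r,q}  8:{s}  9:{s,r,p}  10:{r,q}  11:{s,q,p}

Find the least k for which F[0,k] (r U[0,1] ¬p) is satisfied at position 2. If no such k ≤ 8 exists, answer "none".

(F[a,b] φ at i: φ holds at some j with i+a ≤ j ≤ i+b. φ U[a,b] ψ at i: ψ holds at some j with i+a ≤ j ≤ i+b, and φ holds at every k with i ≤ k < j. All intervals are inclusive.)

4

Scan j = 2,3,… for (r U[0,1] ¬p):
  j=2: fails
  j=3: fails
  j=4: fails
  j=5: fails
  j=6: holds
First hit at j=6, so smallest k = 6-2 = 4.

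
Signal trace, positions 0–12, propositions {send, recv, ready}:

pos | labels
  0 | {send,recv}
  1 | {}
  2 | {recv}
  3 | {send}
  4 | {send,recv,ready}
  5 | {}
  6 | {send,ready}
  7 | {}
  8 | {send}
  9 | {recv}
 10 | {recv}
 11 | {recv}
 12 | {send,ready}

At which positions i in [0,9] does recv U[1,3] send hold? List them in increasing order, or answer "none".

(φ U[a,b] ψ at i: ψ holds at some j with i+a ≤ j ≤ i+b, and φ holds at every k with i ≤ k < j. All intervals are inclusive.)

2, 9

Evaluate at each i in [0,9]:
  i=0: ✗ (lhs fails at k=1 before rhs at j=3)
  i=1: ✗ (lhs fails at k=1 before rhs at j=3)
  i=2: ✓ (rhs at j=3; lhs holds on [2,2])
  i=3: ✗ (lhs fails at k=3 before rhs at j=4)
  i=4: ✗ (lhs fails at k=5 before rhs at j=6)
  i=5: ✗ (lhs fails at k=5 before rhs at j=6)
  i=6: ✗ (lhs fails at k=6 before rhs at j=8)
  i=7: ✗ (lhs fails at k=7 before rhs at j=8)
  i=8: ✗ (no rhs in [9,11])
  i=9: ✓ (rhs at j=12; lhs holds on [9,11])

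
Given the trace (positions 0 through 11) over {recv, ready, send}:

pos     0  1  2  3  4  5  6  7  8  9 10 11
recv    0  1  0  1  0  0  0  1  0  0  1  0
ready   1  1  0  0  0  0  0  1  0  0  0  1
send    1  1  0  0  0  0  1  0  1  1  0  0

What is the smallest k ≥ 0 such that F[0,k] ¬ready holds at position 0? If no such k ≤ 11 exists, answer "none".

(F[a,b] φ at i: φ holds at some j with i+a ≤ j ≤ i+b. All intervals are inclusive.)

Scan j = 0,1,… for ¬ready:
  j=0: fails
  j=1: fails
  j=2: holds
First hit at j=2, so smallest k = 2-0 = 2.

2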